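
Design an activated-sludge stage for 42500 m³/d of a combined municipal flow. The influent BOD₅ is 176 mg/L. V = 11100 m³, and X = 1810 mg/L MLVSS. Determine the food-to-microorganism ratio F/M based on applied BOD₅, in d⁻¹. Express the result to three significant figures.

F/M ≈ 0.372 d⁻¹

F/M = Q·S₀ / (V·X) = 42500 × 176 / (11100 × 1810) = 0.3723 g BOD₅·(g VSS·d)⁻¹.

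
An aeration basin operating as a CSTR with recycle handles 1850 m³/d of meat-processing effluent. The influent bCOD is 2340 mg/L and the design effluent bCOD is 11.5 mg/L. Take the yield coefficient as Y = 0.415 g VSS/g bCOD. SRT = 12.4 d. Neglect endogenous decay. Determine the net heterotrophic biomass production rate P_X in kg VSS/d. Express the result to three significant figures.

With endogenous decay neglected, the observed yield equals the true yield: Y_obs = Y = 0.415 g VSS/g bCOD.
Q·(S₀ − S) = 1850 × (2340 − 11.5) × 10⁻³ = 4308 kg/d removed.
Biomass produced: P_X = Y_obs·Q·ΔS = 0.4150 × 4308 ≈ 1788 kg VSS/d.

P_X ≈ 1790 kg VSS/d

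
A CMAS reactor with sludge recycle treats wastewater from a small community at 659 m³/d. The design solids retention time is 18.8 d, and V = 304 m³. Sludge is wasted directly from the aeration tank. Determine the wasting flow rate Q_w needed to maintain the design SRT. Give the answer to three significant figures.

Q_w ≈ 16.2 m³/d

With mixed-liquor wasting, θ_c = V/Q_w, so Q_w = V/θ_c = 304.0/18.8 = 16.17 m³/d.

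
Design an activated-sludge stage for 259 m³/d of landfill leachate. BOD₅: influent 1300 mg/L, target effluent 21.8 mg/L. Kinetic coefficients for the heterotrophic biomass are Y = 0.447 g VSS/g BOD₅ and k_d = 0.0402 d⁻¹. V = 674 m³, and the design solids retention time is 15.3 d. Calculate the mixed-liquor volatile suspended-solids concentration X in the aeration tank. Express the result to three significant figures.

X ≈ 2080 mg/L

Solving the biomass balance for X: X = Y Q (S₀−S) θ_c / [V (1+k_d θ_c)] = 0.447 × 259 × (1300 − 21.8) × 15.3 / [674 × (1 + 0.0402 × 15.3)] = 2080 mg/L.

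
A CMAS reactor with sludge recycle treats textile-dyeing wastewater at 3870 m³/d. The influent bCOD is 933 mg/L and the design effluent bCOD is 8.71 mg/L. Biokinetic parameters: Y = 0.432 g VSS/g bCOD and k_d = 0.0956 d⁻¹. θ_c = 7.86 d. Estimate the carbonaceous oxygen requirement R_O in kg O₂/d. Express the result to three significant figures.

Observed yield with endogenous decay: Y_obs = Y / (1 + k_d·θ_c) = 0.432 / (1 + 0.0956 × 7.86) = 0.432 / 1.751 = 0.2467 g VSS/g bCOD.
Substrate removed = Q·(S₀ − S) = 3870 m³/d × (933 − 8.71) g/m³ = 3.58×10^6 g/d = 3577 kg/d.
Net sludge production P_X = 0.2467 × 3577 = 882.3 kg VSS/d.
Carbonaceous O₂ demand = substrate oxidised − cell-mass equivalent = 3577 − 1.42 × 882.3 = 2324 kg O₂/d.

R_O ≈ 2320 kg O₂/d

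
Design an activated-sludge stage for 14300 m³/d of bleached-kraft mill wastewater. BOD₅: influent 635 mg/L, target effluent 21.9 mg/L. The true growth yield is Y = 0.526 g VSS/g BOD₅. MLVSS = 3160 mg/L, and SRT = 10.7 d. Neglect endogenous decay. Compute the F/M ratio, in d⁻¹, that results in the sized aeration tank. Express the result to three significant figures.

V·X = Y·Q·ΔS·θ_c gives V = 0.526 × 14300 × (635 − 21.9) × 10.7 / 3160 = 15615 m³.
F/M = Q·S₀ / (V·X) = 14300 × 635 / (15615 × 3160) = 0.1840 g BOD₅·(g VSS·d)⁻¹.

F/M ≈ 0.184 d⁻¹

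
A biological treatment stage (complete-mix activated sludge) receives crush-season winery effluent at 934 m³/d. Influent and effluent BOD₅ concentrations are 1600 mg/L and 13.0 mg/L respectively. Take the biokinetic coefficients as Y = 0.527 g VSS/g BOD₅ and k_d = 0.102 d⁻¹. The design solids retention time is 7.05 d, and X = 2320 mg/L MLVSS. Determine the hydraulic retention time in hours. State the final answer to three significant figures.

τ ≈ 35.5 h

Steady-state biomass mass balance: V·X·(1 + k_d·θ_c) = Y·Q·(S₀ − S)·θ_c, so V = 0.527 × 934 × (1600 − 13.0) × 7.05 / [2320 × (1 + 0.102 × 7.05)] = 5.51×10^6 / 3988 = 1381 m³.
HRT = V/Q = 1381 m³ / 934 m³·d⁻¹ = 1.478 d × 24 = 35.48 h.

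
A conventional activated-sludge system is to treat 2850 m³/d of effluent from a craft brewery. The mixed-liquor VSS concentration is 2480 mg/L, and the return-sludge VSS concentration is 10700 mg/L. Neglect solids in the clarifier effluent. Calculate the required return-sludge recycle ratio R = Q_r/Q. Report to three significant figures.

Solids balance on the clarifier gives (1+R)X = R·X_r, so R = X/(X_r − X) = 2480 / (10700 − 2480) = 0.3017.

R ≈ 0.302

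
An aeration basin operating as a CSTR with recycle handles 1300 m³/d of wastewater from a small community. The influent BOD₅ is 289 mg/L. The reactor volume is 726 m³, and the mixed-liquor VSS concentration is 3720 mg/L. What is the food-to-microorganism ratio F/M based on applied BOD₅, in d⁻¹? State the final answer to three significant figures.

F/M ≈ 0.139 d⁻¹

F/M = Q·S₀ / (V·X) = 1300 × 289 / (726.0 × 3720) = 0.1391 g BOD₅·(g VSS·d)⁻¹.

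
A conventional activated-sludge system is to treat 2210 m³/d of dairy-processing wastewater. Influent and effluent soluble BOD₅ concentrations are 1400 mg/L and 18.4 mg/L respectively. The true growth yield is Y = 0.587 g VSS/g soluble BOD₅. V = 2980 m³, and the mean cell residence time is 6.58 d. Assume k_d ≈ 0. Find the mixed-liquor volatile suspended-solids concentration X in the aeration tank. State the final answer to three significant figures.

X ≈ 3960 mg/L

X = Y·Q·ΔS·θ_c / V = 0.587 × 2210 × (1400 − 18.4) × 6.58 / 2980 = 3958 mg/L.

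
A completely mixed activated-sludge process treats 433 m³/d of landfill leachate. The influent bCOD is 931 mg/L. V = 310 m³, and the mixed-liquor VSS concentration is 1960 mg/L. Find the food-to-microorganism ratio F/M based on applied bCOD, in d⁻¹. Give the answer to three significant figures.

F/M ≈ 0.663 d⁻¹

F/M = applied load / biomass = Q·S₀/(V·X) = 433 × 931 / (310.0 × 1960) = 0.6635 d⁻¹.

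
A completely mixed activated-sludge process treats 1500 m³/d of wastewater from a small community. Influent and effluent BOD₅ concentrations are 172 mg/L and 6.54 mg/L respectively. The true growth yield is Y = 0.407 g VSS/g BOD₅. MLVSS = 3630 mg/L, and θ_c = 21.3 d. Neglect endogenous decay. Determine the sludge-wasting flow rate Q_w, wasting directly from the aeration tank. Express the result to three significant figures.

Q_w ≈ 27.8 m³/d

Biomass mass balance (decay neglected): V·X = Y·Q·(S₀ − S)·θ_c, so V = 0.407 × 1500 × (172 − 6.54) × 21.3 / 3630 = 592.7 m³.
Wasting from the aeration tank: Q_w = V / θ_c = 592.7 / 21.3 = 27.83 m³/d.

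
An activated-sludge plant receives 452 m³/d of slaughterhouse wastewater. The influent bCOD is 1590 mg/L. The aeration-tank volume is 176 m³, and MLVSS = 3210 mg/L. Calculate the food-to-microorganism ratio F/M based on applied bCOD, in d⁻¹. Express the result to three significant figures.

F/M = applied load / biomass = Q·S₀/(V·X) = 452 × 1590 / (176.0 × 3210) = 1.272 d⁻¹.

F/M ≈ 1.27 d⁻¹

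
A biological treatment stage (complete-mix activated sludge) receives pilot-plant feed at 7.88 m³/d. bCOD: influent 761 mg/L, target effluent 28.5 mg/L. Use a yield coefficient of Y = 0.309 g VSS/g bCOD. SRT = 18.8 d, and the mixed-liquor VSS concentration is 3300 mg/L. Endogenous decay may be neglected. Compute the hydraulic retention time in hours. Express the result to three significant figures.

With k_d = 0 the design equation reduces to V = Y Q (S₀−S) θ_c / X = 0.309 × 7.88 × (761 − 28.5) × 18.8 / 3300 = 10.16 m³.
τ = V/Q = 10.16/7.88 = 1.289 d, or 30.95 h.

τ ≈ 30.9 h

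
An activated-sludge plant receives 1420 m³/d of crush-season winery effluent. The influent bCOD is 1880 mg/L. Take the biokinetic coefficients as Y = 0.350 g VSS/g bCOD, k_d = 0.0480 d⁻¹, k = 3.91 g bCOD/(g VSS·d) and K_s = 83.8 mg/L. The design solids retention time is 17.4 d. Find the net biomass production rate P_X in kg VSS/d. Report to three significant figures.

Effluent substrate depends only on kinetics and SRT: S = K_s(1 + k_d θ_c) / [θ_c(Yk − k_d) − 1] = 83.8 × (1 + 0.0480 × 17.4) / [17.4 × (0.350 × 3.91 − 0.0480) − 1] = 153.8 / 21.98 = 6.998 mg/L.
The observed yield is Y_obs = Y/(1 + k_d·θ_c) = 0.350 / (1 + 0.0480 × 17.4) = 0.350 / 1.835 = 0.1907 g VSS per g bCOD removed.
Substrate removed = Q·(S₀ − S) = 1420 m³/d × (1880 − 7.00) g/m³ = 2.66×10^6 g/d = 2660 kg/d.
Biomass produced: P_X = Y_obs·Q·ΔS = 0.1907 × 2660 ≈ 507.2 kg VSS/d.

P_X ≈ 507 kg VSS/d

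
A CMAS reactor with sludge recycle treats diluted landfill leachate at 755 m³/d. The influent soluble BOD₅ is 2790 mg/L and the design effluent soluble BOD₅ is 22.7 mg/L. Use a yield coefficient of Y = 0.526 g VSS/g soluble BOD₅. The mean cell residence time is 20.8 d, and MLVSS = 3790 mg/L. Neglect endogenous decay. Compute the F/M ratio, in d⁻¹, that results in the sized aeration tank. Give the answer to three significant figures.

With k_d = 0 the design equation reduces to V = Y Q (S₀−S) θ_c / X = 0.526 × 755 × (2790 − 22.7) × 20.8 / 3790 = 6031 m³.
F/M = applied load / biomass = Q·S₀/(V·X) = 755 × 2790 / (6031 × 3790) = 0.09215 d⁻¹.

F/M ≈ 0.0922 d⁻¹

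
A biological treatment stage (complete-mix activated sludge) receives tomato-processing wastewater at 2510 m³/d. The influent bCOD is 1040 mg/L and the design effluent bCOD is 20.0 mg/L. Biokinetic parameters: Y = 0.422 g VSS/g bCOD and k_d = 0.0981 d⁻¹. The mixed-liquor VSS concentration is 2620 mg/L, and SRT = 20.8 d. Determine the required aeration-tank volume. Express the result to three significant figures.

Steady-state biomass mass balance: V·X·(1 + k_d·θ_c) = Y·Q·(S₀ − S)·θ_c, so V = 0.422 × 2510 × (1040 − 20.0) × 20.8 / [2620 × (1 + 0.0981 × 20.8)] = 2.25×10^7 / 7966 = 2821 m³.

V ≈ 2820 m³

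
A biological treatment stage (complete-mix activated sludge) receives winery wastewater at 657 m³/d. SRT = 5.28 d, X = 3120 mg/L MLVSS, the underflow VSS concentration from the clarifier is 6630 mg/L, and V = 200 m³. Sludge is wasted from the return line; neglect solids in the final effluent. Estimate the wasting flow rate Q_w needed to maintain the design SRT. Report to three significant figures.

Q_w ≈ 17.8 m³/d

θ_c = V·X/(Q_w·X_r) when wasting from the recycle, so Q_w = V·X/(θ_c·X_r) = 200.0 × 3120 / (5.28 × 6630) = 17.83 m³/d.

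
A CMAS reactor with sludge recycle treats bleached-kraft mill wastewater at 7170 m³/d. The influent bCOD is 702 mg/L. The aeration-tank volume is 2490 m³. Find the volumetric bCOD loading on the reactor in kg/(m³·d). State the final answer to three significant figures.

L_v ≈ 2.02 kg bCOD/(m³·d)

Volumetric loading L_v = Q·S₀ / V = 7170 × 702 g/m³ / 2490 m³ = 2021 g/(m³·d) = 2.021 kg bCOD/(m³·d).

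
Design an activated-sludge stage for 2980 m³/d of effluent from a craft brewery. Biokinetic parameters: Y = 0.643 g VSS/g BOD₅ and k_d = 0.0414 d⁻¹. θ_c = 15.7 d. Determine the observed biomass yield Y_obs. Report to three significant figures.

Y_obs ≈ 0.390 g VSS/g BOD₅

The observed yield is Y_obs = Y/(1 + k_d·θ_c) = 0.643 / (1 + 0.0414 × 15.7) = 0.643 / 1.650 = 0.3897 g VSS per g BOD₅ removed.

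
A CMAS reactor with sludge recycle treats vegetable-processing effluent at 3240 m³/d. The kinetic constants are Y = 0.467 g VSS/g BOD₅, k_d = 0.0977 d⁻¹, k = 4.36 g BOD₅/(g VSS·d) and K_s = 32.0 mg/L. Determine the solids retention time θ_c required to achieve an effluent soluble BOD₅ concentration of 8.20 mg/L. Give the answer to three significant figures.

θ_c ≈ 3.15 d

At the target effluent, Y k S/(K_s+S) = 0.467×4.36×8.20/40.20 = 0.4153 d⁻¹.
θ_c = 1/(μ − k_d) = 1/(0.4153 − 0.0977) = 1/0.3176 = 3.148 d.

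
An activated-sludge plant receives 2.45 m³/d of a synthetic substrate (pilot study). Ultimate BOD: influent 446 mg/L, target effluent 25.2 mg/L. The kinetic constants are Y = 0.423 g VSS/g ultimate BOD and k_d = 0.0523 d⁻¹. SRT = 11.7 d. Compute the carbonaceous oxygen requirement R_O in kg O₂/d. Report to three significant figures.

R_O ≈ 0.647 kg O₂/d

The observed yield is Y_obs = Y/(1 + k_d·θ_c) = 0.423 / (1 + 0.0523 × 11.7) = 0.423 / 1.612 = 0.2624 g VSS per g ultimate BOD removed.
Mass of ultimate BOD removed per day: Q(S₀ − S) = 2.45 × 420.8 g/m³ = 1.031 kg/d.
Biomass synthesised: P_X = Y_obs × 1.031 = 0.2705 kg VSS/d.
R_O = Q·(S₀ − S) − 1.42·P_X = 1.031 − 1.42 × 0.2705 = 0.6468 kg O₂/d.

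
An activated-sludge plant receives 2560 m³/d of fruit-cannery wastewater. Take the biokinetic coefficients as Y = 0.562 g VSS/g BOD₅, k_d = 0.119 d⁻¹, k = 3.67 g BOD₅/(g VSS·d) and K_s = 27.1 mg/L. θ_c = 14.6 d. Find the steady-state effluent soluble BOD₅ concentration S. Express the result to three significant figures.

From the Monod/SRT balance for a CMAS, S = K_s·(1+k_d θ_c)/[θ_c·(Y k − k_d) − 1] = 27.1 × (1 + 0.119 × 14.6) / [14.6 × (0.562 × 3.67 − 0.119) − 1] = 74.18 / 27.38 = 2.710 mg/L.

S ≈ 2.71 mg/L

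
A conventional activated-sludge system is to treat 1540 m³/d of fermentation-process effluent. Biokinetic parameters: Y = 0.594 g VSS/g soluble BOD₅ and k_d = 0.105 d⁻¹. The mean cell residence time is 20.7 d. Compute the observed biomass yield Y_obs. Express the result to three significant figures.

Y_obs ≈ 0.187 g VSS/g soluble BOD₅

Observed yield with endogenous decay: Y_obs = Y / (1 + k_d·θ_c) = 0.594 / (1 + 0.105 × 20.7) = 0.594 / 3.173 = 0.1872 g VSS/g soluble BOD₅.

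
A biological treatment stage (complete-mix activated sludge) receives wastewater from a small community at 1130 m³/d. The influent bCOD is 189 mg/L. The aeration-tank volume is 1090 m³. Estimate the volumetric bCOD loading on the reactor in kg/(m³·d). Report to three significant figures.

L_v ≈ 0.196 kg bCOD/(m³·d)

L_v = Q S₀ / V = 1130 × 189 × 10⁻³ / 1090 = 0.1959 kg/(m³·d).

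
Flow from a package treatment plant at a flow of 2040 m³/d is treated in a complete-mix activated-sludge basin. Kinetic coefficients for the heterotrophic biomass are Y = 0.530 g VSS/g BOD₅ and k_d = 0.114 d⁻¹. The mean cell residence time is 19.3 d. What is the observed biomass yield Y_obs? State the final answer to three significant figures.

Correct the yield for decay: Y_obs = Y/(1 + k_d θ_c) = 0.530 / (1 + 0.114 × 19.3) = 0.530 / 3.200 = 0.1656.

Y_obs ≈ 0.166 g VSS/g BOD₅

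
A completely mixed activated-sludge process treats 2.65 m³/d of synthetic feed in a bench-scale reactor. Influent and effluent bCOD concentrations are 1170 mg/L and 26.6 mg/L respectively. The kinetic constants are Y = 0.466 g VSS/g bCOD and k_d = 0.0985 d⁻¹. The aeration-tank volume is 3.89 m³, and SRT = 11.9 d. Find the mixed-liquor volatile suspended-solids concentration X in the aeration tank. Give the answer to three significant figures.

X ≈ 1990 mg/L

Solving the biomass balance for X: X = Y Q (S₀−S) θ_c / [V (1+k_d θ_c)] = 0.466 × 2.65 × (1170 − 26.6) × 11.9 / [3.89 × (1 + 0.0985 × 11.9)] = 1989 mg/L.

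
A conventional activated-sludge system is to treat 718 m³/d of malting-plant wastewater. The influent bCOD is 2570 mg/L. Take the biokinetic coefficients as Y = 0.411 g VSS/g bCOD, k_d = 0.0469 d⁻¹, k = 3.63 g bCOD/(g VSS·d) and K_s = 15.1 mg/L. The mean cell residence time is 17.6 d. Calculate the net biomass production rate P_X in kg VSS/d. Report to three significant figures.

From the Monod/SRT balance for a CMAS, S = K_s·(1+k_d θ_c)/[θ_c·(Y k − k_d) − 1] = 15.1 × (1 + 0.0469 × 17.6) / [17.6 × (0.411 × 3.63 − 0.0469) − 1] = 27.56 / 24.43 = 1.128 mg/L.
Y_obs = Y / (1 + k_d θ_c) = 0.411 / (1 + 0.0469 × 17.6) = 0.411 / 1.825 = 0.2252.
ΔS = 2570 − 1.13 = 2569 mg/L, so the substrate removal rate is 718 × 2569/1000 = 1844 kg bCOD/d.
P_X = Y_obs · Q(S₀ − S) = 0.2252 × 1844 = 415.3 kg VSS/d.

P_X ≈ 415 kg VSS/d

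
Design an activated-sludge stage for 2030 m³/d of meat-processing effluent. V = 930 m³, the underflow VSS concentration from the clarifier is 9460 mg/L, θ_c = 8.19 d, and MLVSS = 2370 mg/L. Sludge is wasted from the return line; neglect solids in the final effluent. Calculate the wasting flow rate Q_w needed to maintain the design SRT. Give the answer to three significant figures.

Q_w = (V·X)/(θ_c X_r) = 930.0 × 2370 / (8.19 × 9460) = 28.45 m³/d.

Q_w ≈ 28.4 m³/d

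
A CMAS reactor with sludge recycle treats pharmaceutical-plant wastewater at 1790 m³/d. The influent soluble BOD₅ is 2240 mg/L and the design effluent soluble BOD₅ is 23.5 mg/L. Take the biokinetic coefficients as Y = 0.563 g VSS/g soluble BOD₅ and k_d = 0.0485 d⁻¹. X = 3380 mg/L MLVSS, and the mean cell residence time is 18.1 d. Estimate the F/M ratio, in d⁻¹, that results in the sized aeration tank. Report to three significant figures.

F/M ≈ 0.186 d⁻¹

Rearranging the biomass balance for a CMAS with decay, V = Y·Q·ΔS·θ_c / [X·(1+k_d θ_c)] = 0.563 × 1790 × (2240 − 23.5) × 18.1 / [3380 × (1 + 0.0485 × 18.1)] = 4.04×10^7 / 6347 = 6370 m³.
Food-to-microorganism ratio F/M = Q S₀ / (V X) = 1790 × 2240 / (6370 × 3380) = 0.1862 d⁻¹.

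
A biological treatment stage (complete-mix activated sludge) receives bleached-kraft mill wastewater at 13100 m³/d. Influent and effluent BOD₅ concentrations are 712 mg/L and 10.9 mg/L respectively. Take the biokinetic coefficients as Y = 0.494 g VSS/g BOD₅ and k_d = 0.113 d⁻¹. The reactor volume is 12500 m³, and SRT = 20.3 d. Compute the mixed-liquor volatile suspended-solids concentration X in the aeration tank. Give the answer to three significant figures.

X ≈ 2240 mg/L

X = Y·Q·ΔS·θ_c / [V·(1 + k_d θ_c)] = 0.494 × 13100 × (712 − 10.9) × 20.3 / [12500 × (1 + 0.113 × 20.3)] = 2237 mg/L.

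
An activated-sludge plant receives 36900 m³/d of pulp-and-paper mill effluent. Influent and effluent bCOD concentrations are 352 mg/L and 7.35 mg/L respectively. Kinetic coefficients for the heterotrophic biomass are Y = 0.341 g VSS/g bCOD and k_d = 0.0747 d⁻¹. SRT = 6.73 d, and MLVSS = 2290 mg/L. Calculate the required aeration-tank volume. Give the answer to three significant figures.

Steady-state biomass mass balance: V·X·(1 + k_d·θ_c) = Y·Q·(S₀ − S)·θ_c, so V = 0.341 × 36900 × (352 − 7.35) × 6.73 / [2290 × (1 + 0.0747 × 6.73)] = 2.92×10^7 / 3441 = 8481 m³.

V ≈ 8480 m³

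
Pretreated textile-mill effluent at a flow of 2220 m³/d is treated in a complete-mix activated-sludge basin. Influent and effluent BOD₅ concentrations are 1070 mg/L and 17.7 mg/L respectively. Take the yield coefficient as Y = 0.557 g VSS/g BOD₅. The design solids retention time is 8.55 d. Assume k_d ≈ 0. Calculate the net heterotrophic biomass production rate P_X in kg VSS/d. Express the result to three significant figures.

With endogenous decay neglected, the observed yield equals the true yield: Y_obs = Y = 0.557 g VSS/g BOD₅.
ΔS = 1070 − 17.7 = 1052 mg/L, so the substrate removal rate is 2220 × 1052/1000 = 2336 kg BOD₅/d.
P_X = Y_obs · Q(S₀ − S) = 0.5570 × 2336 = 1301 kg VSS/d.

P_X ≈ 1300 kg VSS/d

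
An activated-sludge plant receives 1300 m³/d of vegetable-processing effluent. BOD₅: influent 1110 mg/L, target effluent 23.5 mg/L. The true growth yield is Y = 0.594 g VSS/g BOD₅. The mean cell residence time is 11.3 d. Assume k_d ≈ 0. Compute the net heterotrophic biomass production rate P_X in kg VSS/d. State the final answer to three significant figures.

No decay correction is needed, so Y_obs = Y = 0.594.
ΔS = 1110 − 23.5 = 1086 mg/L, so the substrate removal rate is 1300 × 1086/1000 = 1412 kg BOD₅/d.
So the net sludge growth is P_X = 0.5940 × 1412 = 839.0 kg VSS/d.

P_X ≈ 839 kg VSS/d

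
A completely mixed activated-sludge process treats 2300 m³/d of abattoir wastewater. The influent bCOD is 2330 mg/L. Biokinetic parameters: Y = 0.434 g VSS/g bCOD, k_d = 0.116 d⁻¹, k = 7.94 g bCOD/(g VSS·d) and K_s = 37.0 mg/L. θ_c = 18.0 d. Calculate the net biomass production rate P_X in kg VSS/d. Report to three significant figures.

Effluent substrate depends only on kinetics and SRT: S = K_s(1 + k_d θ_c) / [θ_c(Yk − k_d) − 1] = 37.0 × (1 + 0.116 × 18.0) / [18.0 × (0.434 × 7.94 − 0.116) − 1] = 114.3 / 58.94 = 1.939 mg/L.
Observed yield with endogenous decay: Y_obs = Y / (1 + k_d·θ_c) = 0.434 / (1 + 0.116 × 18.0) = 0.434 / 3.088 = 0.1405 g VSS/g bCOD.
Mass of bCOD removed per day: Q(S₀ − S) = 2300 × 2328 g/m³ = 5355 kg/d.
So the net sludge growth is P_X = 0.1405 × 5355 = 752.5 kg VSS/d.

P_X ≈ 753 kg VSS/d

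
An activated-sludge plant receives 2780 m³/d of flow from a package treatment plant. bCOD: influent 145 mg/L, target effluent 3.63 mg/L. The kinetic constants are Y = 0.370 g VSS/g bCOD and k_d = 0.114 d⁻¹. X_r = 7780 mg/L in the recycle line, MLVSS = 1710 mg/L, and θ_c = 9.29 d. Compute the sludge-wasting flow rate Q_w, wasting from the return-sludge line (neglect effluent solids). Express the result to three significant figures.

Q_w ≈ 9.08 m³/d

Rearranging the biomass balance for a CMAS with decay, V = Y·Q·ΔS·θ_c / [X·(1+k_d θ_c)] = 0.370 × 2780 × (145 − 3.63) × 9.29 / [1710 × (1 + 0.114 × 9.29)] = 1.35×10^6 / 3521 = 383.7 m³.
Q_w = (V·X)/(θ_c X_r) = 383.7 × 1710 / (9.29 × 7780) = 9.077 m³/d.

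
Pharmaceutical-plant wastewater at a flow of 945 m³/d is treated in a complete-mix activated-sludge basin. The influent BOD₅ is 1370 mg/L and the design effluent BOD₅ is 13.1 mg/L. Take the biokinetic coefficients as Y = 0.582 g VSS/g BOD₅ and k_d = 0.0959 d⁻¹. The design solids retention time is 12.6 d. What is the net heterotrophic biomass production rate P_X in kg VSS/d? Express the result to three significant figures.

Observed yield with endogenous decay: Y_obs = Y / (1 + k_d·θ_c) = 0.582 / (1 + 0.0959 × 12.6) = 0.582 / 2.208 = 0.2635 g VSS/g BOD₅.
Substrate removed = Q·(S₀ − S) = 945 m³/d × (1370 − 13.1) g/m³ = 1.28×10^6 g/d = 1282 kg/d.
So the net sludge growth is P_X = 0.2635 × 1282 = 337.9 kg VSS/d.

P_X ≈ 338 kg VSS/d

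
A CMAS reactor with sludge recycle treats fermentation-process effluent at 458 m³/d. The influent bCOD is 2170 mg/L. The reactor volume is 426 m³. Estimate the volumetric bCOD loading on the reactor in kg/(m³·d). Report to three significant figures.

L_v = Q S₀ / V = 458 × 2170 × 10⁻³ / 426.0 = 2.333 kg/(m³·d).

L_v ≈ 2.33 kg bCOD/(m³·d)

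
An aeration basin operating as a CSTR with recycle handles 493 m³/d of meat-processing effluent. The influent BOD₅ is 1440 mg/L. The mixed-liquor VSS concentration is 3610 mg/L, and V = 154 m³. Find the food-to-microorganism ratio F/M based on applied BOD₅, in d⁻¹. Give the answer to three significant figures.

F/M ≈ 1.28 d⁻¹

F/M = Q·S₀ / (V·X) = 493 × 1440 / (154.0 × 3610) = 1.277 g BOD₅·(g VSS·d)⁻¹.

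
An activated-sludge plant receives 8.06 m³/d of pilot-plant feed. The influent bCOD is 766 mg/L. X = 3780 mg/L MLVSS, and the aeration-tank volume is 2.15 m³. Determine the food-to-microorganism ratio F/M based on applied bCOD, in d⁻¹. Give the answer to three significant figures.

F/M ≈ 0.760 d⁻¹

F/M = applied load / biomass = Q·S₀/(V·X) = 8.06 × 766 / (2.150 × 3780) = 0.7597 d⁻¹.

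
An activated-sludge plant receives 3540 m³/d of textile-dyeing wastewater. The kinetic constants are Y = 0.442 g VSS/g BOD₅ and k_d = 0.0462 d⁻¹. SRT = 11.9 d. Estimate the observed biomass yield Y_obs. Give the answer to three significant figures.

Y_obs ≈ 0.285 g VSS/g BOD₅

Correct the yield for decay: Y_obs = Y/(1 + k_d θ_c) = 0.442 / (1 + 0.0462 × 11.9) = 0.442 / 1.550 = 0.2852.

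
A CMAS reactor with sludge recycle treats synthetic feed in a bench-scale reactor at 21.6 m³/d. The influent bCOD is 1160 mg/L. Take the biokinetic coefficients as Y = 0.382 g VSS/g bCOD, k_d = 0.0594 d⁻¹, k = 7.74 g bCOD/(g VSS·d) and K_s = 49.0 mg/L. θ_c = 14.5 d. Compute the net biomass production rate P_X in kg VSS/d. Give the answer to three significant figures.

P_X ≈ 5.13 kg VSS/d

For a completely mixed reactor with recycle the Lawrence–McCarty relation gives S = K_s·(1 + k_d·θ_c) / [θ_c·(Y·k − k_d) − 1] = 49.0 × (1 + 0.0594 × 14.5) / [14.5 × (0.382 × 7.74 − 0.0594) − 1] = 91.20 / 41.01 = 2.224 mg/L.
Observed yield with endogenous decay: Y_obs = Y / (1 + k_d·θ_c) = 0.382 / (1 + 0.0594 × 14.5) = 0.382 / 1.861 = 0.2052 g VSS/g bCOD.
Mass of bCOD removed per day: Q(S₀ − S) = 21.6 × 1158 g/m³ = 25.01 kg/d.
P_X = Y_obs · Q(S₀ − S) = 0.2052 × 25.01 = 5.132 kg VSS/d.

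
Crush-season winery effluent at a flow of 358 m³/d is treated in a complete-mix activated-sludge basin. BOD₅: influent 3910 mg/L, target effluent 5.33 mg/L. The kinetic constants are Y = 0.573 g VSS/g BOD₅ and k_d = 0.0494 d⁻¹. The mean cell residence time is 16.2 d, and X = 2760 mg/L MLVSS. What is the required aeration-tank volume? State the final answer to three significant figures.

Rearranging the biomass balance for a CMAS with decay, V = Y·Q·ΔS·θ_c / [X·(1+k_d θ_c)] = 0.573 × 358 × (3910 − 5.33) × 16.2 / [2760 × (1 + 0.0494 × 16.2)] = 1.3×10^7 / 4969 = 2611 m³.

V ≈ 2610 m³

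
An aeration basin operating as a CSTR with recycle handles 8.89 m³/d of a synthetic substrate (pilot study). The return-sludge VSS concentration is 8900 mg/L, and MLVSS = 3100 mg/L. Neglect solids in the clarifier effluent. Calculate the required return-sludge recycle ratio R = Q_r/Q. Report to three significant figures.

R ≈ 0.534

Mass balance around the secondary clarifier (neglecting effluent solids): R = X / (X_r − X) = 3100 / (8900 − 3100) = 0.5345.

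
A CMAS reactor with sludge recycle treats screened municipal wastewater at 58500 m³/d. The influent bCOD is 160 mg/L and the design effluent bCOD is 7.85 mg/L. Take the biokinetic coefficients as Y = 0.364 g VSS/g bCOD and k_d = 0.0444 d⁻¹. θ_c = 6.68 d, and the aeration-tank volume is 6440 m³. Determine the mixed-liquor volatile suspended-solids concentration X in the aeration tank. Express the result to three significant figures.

X ≈ 2590 mg/L

Solving the biomass balance for X: X = Y Q (S₀−S) θ_c / [V (1+k_d θ_c)] = 0.364 × 58500 × (160 − 7.85) × 6.68 / [6440 × (1 + 0.0444 × 6.68)] = 2592 mg/L.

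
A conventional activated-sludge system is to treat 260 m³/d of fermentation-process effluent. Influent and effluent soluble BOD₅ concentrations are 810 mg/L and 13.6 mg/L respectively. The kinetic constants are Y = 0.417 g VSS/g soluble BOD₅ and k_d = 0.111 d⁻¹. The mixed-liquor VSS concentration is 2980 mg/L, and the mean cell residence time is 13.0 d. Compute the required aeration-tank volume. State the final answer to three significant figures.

From the SRT design equation V = Y Q (S₀−S) θ_c / [X (1 + k_d θ_c)] = 0.417 × 260 × (810 − 13.6) × 13.0 / [2980 × (1 + 0.111 × 13.0)] = 1.12×10^6 / 7280 = 154.2 m³.

V ≈ 154 m³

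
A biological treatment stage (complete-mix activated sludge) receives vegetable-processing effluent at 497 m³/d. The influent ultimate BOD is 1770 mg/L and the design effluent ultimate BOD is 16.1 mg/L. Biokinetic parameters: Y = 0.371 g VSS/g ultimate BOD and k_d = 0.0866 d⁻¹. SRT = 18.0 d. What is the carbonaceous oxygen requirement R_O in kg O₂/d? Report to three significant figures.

R_O ≈ 692 kg O₂/d

Correct the yield for decay: Y_obs = Y/(1 + k_d θ_c) = 0.371 / (1 + 0.0866 × 18.0) = 0.371 / 2.559 = 0.1450.
ΔS = 1770 − 16.1 = 1754 mg/L, so the substrate removal rate is 497 × 1754/1000 = 871.7 kg ultimate BOD/d.
P_X = Y_obs·Q·(S₀ − S) = 0.1450 × 871.7 = 126.4 kg VSS/d.
R_O = Q·(S₀ − S) − 1.42·P_X = 871.7 − 1.42 × 126.4 = 692.2 kg O₂/d.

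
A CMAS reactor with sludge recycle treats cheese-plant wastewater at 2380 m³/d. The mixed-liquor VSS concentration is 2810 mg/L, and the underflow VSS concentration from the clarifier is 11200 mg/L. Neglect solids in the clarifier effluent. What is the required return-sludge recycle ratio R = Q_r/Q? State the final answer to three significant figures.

Solids balance on the clarifier gives (1+R)X = R·X_r, so R = X/(X_r − X) = 2810 / (11200 − 2810) = 0.3349.

R ≈ 0.335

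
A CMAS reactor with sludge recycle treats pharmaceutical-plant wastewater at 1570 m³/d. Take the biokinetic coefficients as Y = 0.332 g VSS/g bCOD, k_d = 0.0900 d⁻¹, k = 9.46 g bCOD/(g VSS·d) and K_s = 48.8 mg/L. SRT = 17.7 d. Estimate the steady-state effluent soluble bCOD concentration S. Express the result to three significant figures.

From the Monod/SRT balance for a CMAS, S = K_s·(1+k_d θ_c)/[θ_c·(Y k − k_d) − 1] = 48.8 × (1 + 0.0900 × 17.7) / [17.7 × (0.332 × 9.46 − 0.0900) − 1] = 126.5 / 53.00 = 2.388 mg/L.

S ≈ 2.39 mg/L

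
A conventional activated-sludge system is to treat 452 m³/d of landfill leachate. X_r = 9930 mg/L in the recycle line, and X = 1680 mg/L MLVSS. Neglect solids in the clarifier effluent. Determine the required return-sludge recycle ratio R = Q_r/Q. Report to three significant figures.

Solids balance on the clarifier gives (1+R)X = R·X_r, so R = X/(X_r − X) = 1680 / (9930 − 1680) = 0.2036.

R ≈ 0.204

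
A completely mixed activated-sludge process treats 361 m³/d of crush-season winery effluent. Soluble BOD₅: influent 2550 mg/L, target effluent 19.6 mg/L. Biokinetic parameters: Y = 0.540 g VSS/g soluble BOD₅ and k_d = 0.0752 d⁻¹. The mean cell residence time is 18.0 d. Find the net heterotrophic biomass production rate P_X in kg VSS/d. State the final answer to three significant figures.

Y_obs = Y / (1 + k_d θ_c) = 0.540 / (1 + 0.0752 × 18.0) = 0.540 / 2.354 = 0.2294.
ΔS = 2550 − 19.6 = 2530 mg/L, so the substrate removal rate is 361 × 2530/1000 = 913.5 kg soluble BOD₅/d.
Biomass produced: P_X = Y_obs·Q·ΔS = 0.2294 × 913.5 ≈ 209.6 kg VSS/d.

P_X ≈ 210 kg VSS/d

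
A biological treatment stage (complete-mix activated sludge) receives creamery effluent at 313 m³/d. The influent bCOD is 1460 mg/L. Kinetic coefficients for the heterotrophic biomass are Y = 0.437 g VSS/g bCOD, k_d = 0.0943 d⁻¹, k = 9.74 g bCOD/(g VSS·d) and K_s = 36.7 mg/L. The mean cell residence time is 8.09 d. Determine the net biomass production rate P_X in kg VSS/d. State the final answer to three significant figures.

P_X ≈ 113 kg VSS/d

From the Monod/SRT balance for a CMAS, S = K_s·(1+k_d θ_c)/[θ_c·(Y k − k_d) − 1] = 36.7 × (1 + 0.0943 × 8.09) / [8.09 × (0.437 × 9.74 − 0.0943) − 1] = 64.70 / 32.67 = 1.980 mg/L.
Observed yield with endogenous decay: Y_obs = Y / (1 + k_d·θ_c) = 0.437 / (1 + 0.0943 × 8.09) = 0.437 / 1.763 = 0.2479 g VSS/g bCOD.
ΔS = 1460 − 1.98 = 1458 mg/L, so the substrate removal rate is 313 × 1458/1000 = 456.4 kg bCOD/d.
P_X = Y_obs · Q(S₀ − S) = 0.2479 × 456.4 = 113.1 kg VSS/d.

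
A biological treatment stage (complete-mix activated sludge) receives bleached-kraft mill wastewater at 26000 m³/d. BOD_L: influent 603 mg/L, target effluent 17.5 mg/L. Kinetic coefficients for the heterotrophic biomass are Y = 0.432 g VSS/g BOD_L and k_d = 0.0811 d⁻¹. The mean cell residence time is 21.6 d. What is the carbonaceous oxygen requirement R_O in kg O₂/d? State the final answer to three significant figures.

R_O ≈ 11800 kg O₂/d

Correct the yield for decay: Y_obs = Y/(1 + k_d θ_c) = 0.432 / (1 + 0.0811 × 21.6) = 0.432 / 2.752 = 0.1570.
Q·(S₀ − S) = 26000 × (603 − 17.5) × 10⁻³ = 15223 kg/d removed.
P_X = Y_obs·Q·(S₀ − S) = 0.1570 × 15223 = 2390 kg VSS/d.
Carbonaceous O₂ demand = substrate oxidised − cell-mass equivalent = 15223 − 1.42 × 2390 = 11829 kg O₂/d.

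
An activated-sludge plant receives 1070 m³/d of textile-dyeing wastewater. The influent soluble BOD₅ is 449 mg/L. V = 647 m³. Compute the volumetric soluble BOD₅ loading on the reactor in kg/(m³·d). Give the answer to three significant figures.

L_v = Q S₀ / V = 1070 × 449 × 10⁻³ / 647.0 = 0.7426 kg/(m³·d).

L_v ≈ 0.743 kg soluble BOD₅/(m³·d)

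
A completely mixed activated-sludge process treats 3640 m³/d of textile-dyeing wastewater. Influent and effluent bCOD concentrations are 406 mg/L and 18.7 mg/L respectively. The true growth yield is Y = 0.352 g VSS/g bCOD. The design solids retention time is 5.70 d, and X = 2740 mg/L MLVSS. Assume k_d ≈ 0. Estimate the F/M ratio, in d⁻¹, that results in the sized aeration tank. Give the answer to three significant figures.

V·X = Y·Q·ΔS·θ_c gives V = 0.352 × 3640 × (406 − 18.7) × 5.70 / 2740 = 1032 m³.
F/M = Q·S₀ / (V·X) = 3640 × 406 / (1032 × 2740) = 0.5225 g bCOD·(g VSS·d)⁻¹.

F/M ≈ 0.522 d⁻¹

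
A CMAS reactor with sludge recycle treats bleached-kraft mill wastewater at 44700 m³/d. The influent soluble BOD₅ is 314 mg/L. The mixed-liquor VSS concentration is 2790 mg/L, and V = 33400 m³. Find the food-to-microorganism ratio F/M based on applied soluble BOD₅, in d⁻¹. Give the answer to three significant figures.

F/M ≈ 0.151 d⁻¹

F/M = Q·S₀ / (V·X) = 44700 × 314 / (33400 × 2790) = 0.1506 g soluble BOD₅·(g VSS·d)⁻¹.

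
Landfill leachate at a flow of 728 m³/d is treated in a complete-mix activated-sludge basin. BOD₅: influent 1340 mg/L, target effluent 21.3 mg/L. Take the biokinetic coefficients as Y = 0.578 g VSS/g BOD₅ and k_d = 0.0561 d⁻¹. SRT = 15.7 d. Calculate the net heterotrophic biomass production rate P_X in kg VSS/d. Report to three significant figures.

P_X ≈ 295 kg VSS/d

Y_obs = Y / (1 + k_d θ_c) = 0.578 / (1 + 0.0561 × 15.7) = 0.578 / 1.881 = 0.3073.
Q·(S₀ − S) = 728 × (1340 − 21.3) × 10⁻³ = 960.0 kg/d removed.
Net biomass production P_X = Y_obs × Q·(S₀ − S) = 0.3073 × 960.0 = 295.0 kg VSS/d.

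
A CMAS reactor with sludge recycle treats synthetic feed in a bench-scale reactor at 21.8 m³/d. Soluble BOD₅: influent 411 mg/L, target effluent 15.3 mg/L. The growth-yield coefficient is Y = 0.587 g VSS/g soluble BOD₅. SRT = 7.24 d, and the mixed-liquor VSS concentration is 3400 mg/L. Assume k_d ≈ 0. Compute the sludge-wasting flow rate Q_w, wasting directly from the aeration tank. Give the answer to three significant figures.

Q_w ≈ 1.49 m³/d

With k_d = 0 the design equation reduces to V = Y Q (S₀−S) θ_c / X = 0.587 × 21.8 × (411 − 15.3) × 7.24 / 3400 = 10.78 m³.
With mixed-liquor wasting, θ_c = V/Q_w, so Q_w = V/θ_c = 10.78/7.24 = 1.489 m³/d.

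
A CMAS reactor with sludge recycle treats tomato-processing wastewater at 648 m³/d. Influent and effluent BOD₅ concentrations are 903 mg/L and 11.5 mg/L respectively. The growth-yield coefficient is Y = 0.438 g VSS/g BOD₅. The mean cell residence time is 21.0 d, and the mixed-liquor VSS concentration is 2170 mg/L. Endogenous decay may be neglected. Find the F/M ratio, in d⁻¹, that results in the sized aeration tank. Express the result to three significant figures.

F/M ≈ 0.110 d⁻¹

Biomass mass balance (decay neglected): V·X = Y·Q·(S₀ − S)·θ_c, so V = 0.438 × 648 × (903 − 11.5) × 21.0 / 2170 = 2449 m³.
F/M = applied load / biomass = Q·S₀/(V·X) = 648 × 903 / (2449 × 2170) = 0.1101 d⁻¹.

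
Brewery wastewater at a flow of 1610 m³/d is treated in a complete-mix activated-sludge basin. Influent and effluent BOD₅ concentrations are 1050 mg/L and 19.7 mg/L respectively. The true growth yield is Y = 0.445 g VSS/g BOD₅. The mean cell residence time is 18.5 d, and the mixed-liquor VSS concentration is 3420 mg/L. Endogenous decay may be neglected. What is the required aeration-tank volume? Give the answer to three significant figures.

V·X = Y·Q·ΔS·θ_c gives V = 0.445 × 1610 × (1050 − 19.7) × 18.5 / 3420 = 3993 m³.

V ≈ 3990 m³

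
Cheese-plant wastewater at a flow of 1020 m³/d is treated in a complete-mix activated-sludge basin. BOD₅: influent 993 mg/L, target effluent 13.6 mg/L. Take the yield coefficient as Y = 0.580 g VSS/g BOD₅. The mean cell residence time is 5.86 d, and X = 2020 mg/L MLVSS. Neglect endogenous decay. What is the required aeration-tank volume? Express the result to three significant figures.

V ≈ 1680 m³

With k_d = 0 the design equation reduces to V = Y Q (S₀−S) θ_c / X = 0.580 × 1020 × (993 − 13.6) × 5.86 / 2020 = 1681 m³.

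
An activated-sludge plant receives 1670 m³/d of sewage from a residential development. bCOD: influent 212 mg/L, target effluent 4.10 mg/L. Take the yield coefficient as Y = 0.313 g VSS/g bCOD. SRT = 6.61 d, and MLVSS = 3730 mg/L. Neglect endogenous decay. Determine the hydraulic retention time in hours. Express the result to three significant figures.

τ ≈ 2.77 h

With k_d = 0 the design equation reduces to V = Y Q (S₀−S) θ_c / X = 0.313 × 1670 × (212 − 4.10) × 6.61 / 3730 = 192.6 m³.
τ = V/Q = 192.6/1670 = 0.1153 d, or 2.768 h.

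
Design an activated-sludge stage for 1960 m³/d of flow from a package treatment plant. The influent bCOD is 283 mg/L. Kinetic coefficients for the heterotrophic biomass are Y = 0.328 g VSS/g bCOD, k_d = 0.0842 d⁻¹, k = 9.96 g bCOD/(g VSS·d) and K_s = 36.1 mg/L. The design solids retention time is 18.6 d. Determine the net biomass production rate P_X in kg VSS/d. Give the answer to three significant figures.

P_X ≈ 70.5 kg VSS/d

For a completely mixed reactor with recycle the Lawrence–McCarty relation gives S = K_s·(1 + k_d·θ_c) / [θ_c·(Y·k − k_d) − 1] = 36.1 × (1 + 0.0842 × 18.6) / [18.6 × (0.328 × 9.96 − 0.0842) − 1] = 92.64 / 58.20 = 1.592 mg/L.
Correct the yield for decay: Y_obs = Y/(1 + k_d θ_c) = 0.328 / (1 + 0.0842 × 18.6) = 0.328 / 2.566 = 0.1278.
ΔS = 283 − 1.59 = 281.4 mg/L, so the substrate removal rate is 1960 × 281.4/1000 = 551.6 kg bCOD/d.
Net biomass production P_X = Y_obs × Q·(S₀ − S) = 0.1278 × 551.6 = 70.50 kg VSS/d.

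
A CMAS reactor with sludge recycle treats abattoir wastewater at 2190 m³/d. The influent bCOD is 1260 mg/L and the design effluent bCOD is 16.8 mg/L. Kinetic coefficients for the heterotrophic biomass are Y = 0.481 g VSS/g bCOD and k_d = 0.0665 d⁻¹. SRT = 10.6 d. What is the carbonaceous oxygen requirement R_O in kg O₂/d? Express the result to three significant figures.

Observed yield with endogenous decay: Y_obs = Y / (1 + k_d·θ_c) = 0.481 / (1 + 0.0665 × 10.6) = 0.481 / 1.705 = 0.2821 g VSS/g bCOD.
Substrate removed = Q·(S₀ − S) = 2190 m³/d × (1260 − 16.8) g/m³ = 2.72×10^6 g/d = 2723 kg/d.
P_X = Y_obs·Q·(S₀ − S) = 0.2821 × 2723 = 768.1 kg VSS/d.
Carbonaceous O₂ demand = substrate oxidised − cell-mass equivalent = 2723 − 1.42 × 768.1 = 1632 kg O₂/d.

R_O ≈ 1630 kg O₂/d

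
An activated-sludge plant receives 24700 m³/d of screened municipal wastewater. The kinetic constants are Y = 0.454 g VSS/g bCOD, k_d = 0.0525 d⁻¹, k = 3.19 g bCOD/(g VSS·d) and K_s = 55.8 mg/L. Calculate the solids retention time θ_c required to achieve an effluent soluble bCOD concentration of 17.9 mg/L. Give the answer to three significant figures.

From 1/θ_c = Y·k·S/(K_s + S) − k_d: Y·k·S/(K_s+S) = 0.454 × 3.19 × 17.9 / (55.8 + 17.9) = 0.3517 d⁻¹.
1/θ_c = 0.3517 − 0.0525 = 0.2992 d⁻¹, so θ_c = 3.342 d.

θ_c ≈ 3.34 d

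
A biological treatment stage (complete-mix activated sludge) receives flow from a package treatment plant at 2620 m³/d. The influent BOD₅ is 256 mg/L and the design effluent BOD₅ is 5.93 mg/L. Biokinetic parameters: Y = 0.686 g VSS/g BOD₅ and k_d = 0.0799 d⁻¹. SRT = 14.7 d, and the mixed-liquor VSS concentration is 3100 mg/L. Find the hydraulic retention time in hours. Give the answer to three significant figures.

τ ≈ 8.98 h

Steady-state biomass mass balance: V·X·(1 + k_d·θ_c) = Y·Q·(S₀ − S)·θ_c, so V = 0.686 × 2620 × (256 − 5.93) × 14.7 / [3100 × (1 + 0.0799 × 14.7)] = 6.61×10^6 / 6741 = 980.1 m³.
Hydraulic retention time τ = V/Q = 980.1 / 2620 = 0.3741 d = 8.978 h.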